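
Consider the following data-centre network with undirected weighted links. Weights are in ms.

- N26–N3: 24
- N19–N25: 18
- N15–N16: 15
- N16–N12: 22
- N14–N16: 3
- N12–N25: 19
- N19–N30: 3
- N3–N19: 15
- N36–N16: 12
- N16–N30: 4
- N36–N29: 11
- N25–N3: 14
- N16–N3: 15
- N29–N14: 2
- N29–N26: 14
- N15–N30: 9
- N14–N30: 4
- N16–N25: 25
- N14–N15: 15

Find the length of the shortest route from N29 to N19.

9 ms

Enumerating some paths:
N29 - N14 - N30 - N19: 2+4+3 = 9
N29 - N14 - N16 - N30 - N19: 2+3+4+3 = 12
Cheapest is N29 - N14 - N30 - N19 at 9 ms.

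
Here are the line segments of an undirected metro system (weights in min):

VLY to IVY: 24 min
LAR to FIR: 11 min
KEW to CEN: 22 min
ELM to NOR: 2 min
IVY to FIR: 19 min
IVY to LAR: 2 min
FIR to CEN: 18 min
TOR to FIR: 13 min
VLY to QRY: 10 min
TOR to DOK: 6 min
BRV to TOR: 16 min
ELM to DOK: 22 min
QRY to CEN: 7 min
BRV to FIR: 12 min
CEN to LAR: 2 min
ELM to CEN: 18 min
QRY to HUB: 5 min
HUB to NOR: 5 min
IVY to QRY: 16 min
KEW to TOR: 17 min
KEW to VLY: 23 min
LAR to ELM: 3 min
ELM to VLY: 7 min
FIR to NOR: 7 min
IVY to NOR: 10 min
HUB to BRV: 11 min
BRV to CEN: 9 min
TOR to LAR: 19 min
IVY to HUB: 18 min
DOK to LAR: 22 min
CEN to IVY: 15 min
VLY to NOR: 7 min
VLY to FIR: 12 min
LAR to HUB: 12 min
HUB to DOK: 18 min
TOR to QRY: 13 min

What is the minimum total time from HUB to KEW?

Compare a few routes:
HUB → NOR → VLY → KEW: 5+7+23 = 35
HUB → QRY → CEN → KEW: 5+7+22 = 34
HUB → QRY → TOR → KEW: 5+13+17 = 35
The minimum is 34 min via HUB → QRY → CEN → KEW.

34 min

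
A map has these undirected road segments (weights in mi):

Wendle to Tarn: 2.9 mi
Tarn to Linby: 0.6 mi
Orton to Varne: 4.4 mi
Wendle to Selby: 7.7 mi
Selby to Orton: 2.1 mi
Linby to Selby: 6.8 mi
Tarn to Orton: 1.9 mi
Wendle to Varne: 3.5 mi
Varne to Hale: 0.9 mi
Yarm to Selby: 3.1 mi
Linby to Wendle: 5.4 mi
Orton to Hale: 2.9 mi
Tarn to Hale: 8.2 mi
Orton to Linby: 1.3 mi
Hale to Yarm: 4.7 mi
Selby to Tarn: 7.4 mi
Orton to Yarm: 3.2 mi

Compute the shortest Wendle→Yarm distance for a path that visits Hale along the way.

Shortest Wendle→Hale: Wendle → Varne → Hale = 4.4
Shortest Hale→Yarm: Hale → Yarm = 4.7
Total via Hale: 4.4 + 4.7 = 9.1 mi.

9.1 mi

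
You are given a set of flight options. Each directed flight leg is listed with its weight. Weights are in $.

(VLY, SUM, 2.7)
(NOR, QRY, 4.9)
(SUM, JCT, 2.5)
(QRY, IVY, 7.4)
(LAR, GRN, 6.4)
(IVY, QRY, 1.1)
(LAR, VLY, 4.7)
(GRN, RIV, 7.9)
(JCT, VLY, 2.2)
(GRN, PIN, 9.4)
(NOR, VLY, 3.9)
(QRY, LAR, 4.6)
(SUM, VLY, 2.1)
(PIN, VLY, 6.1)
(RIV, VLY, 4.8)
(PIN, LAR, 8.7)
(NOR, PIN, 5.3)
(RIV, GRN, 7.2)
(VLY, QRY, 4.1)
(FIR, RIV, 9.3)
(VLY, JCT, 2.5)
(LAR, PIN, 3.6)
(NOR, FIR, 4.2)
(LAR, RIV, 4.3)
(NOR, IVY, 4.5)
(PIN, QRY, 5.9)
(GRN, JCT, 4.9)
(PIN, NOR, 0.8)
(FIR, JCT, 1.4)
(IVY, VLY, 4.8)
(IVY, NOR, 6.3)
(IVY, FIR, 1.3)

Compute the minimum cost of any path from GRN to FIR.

Compare a few routes:
GRN → JCT → VLY → QRY → IVY → FIR: 4.9+2.2+4.1+7.4+1.3 = 19.9
GRN → PIN → NOR → IVY → FIR: 9.4+0.8+4.5+1.3 = 16
GRN → PIN → NOR → FIR: 9.4+0.8+4.2 = 14.4
The minimum is $14.4 via GRN → PIN → NOR → FIR.

$14.4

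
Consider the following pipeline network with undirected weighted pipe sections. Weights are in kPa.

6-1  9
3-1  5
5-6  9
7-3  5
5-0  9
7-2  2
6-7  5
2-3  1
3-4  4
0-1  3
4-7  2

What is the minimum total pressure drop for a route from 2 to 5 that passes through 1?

Best 2 to 1: 2–3–1 costing 6
Shortest 1→5: 1–0–5 = 12
Total via 1: 6 + 12 = 18 kPa.

18 kPa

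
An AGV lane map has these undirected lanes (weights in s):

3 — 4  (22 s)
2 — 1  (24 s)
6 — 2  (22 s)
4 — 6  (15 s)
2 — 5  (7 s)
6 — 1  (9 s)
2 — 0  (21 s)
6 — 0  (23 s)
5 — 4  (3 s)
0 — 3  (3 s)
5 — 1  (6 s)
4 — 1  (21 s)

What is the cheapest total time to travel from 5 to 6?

Enumerating some paths:
5–4–6: 3+15 = 18
5–1–6: 6+9 = 15
Cheapest is 5–1–6 at 15 s.

15 s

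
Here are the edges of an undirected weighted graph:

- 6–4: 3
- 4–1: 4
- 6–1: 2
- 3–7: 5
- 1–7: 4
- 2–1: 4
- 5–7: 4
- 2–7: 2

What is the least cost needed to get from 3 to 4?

13

Running Dijkstra from 3:
3: 0
7: 5  (via 3)
2: 7  (via 7)
1: 9  (via 7)
5: 9  (via 7)
6: 11  (via 1)
4: 13  (via 1)
Shortest route: 3 → 7 → 1 → 4 = 13.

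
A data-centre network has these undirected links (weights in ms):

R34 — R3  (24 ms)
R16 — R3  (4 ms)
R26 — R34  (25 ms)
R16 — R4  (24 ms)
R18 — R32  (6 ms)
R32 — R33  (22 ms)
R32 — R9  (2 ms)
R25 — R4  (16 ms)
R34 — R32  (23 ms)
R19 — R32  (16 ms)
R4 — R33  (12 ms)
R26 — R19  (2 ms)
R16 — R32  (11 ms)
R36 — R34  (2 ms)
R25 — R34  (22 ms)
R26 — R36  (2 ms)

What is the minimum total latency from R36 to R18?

Running Dijkstra from R36:
R36: 0
R34: 2  (via R36)
R26: 2  (via R36)
R19: 4  (via R26)
R32: 20  (via R19)
R9: 22  (via R32)
R25: 24  (via R34)
R18: 26  (via R32)
Shortest route: R36–R26–R19–R32–R18 = 26 ms.

26 ms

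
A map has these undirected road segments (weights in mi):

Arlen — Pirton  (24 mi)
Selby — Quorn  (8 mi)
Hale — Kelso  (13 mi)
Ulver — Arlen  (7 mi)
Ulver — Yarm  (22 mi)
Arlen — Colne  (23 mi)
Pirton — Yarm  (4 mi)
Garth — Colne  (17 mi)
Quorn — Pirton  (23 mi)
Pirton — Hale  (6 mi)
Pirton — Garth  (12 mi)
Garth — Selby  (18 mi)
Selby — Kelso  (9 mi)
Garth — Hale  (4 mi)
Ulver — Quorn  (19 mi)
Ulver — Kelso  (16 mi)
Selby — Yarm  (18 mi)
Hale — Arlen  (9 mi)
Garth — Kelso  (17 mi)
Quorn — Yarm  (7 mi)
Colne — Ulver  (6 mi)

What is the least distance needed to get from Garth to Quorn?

21 mi

Running Dijkstra from Garth:
Garth: 0
Hale: 4  (via Garth)
Pirton: 10  (via Hale)
Arlen: 13  (via Hale)
Yarm: 14  (via Pirton)
Colne: 17  (via Garth)
Kelso: 17  (via Garth)
Selby: 18  (via Garth)
Ulver: 20  (via Arlen)
Quorn: 21  (via Yarm)
Shortest route: Garth–Hale–Pirton–Yarm–Quorn = 21 mi.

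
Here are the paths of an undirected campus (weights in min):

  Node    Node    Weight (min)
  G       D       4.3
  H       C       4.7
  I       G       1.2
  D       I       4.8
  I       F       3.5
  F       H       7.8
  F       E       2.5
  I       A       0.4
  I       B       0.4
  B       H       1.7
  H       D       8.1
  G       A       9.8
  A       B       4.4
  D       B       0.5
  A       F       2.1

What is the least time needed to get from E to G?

Settle nodes by increasing distance from E:
E: 0
F: 2.5  (via E)
A: 4.6  (via F)
I: 5  (via A)
B: 5.4  (via I)
D: 5.9  (via B)
G: 6.2  (via I)
Shortest route: E → F → A → I → G = 6.2 min.

6.2 min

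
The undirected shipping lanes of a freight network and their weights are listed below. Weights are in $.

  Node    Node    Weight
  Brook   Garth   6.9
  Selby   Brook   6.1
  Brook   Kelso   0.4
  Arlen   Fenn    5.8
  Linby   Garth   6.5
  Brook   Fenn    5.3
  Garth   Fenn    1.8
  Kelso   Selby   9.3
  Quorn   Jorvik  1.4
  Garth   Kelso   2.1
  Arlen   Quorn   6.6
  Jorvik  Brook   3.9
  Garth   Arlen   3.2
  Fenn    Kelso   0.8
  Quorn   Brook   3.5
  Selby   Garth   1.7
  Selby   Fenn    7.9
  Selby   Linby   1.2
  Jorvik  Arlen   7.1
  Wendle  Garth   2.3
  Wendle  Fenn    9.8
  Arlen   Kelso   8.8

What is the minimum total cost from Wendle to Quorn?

Candidate routes:
Wendle - Garth - Fenn - Kelso - Brook - Quorn: 2.3+1.8+0.8+0.4+3.5 = 8.8
Wendle - Garth - Kelso - Brook - Quorn: 2.3+2.1+0.4+3.5 = 8.3
The minimum is $8.3 via Wendle - Garth - Kelso - Brook - Quorn.

$8.3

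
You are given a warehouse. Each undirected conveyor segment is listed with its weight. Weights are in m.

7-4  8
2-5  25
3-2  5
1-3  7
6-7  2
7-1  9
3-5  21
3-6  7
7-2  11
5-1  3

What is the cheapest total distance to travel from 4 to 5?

Candidate routes:
4 → 7 → 1 → 5: 8+9+3 = 20
4 → 7 → 2 → 3 → 1 → 5: 8+11+5+7+3 = 34
4 → 7 → 6 → 3 → 1 → 5: 8+2+7+7+3 = 27
The minimum is 20 m via 4 → 7 → 1 → 5.

20 m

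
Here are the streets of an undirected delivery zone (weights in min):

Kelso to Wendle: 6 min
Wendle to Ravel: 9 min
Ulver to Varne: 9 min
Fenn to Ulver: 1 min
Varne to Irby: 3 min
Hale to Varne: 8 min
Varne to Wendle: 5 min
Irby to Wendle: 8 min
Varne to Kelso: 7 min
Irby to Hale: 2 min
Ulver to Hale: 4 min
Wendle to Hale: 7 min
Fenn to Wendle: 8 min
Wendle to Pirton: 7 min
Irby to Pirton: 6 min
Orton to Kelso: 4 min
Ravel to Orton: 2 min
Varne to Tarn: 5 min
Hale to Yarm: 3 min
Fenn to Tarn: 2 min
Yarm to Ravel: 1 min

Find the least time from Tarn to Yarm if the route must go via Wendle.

20 min

Shortest Tarn→Wendle: Tarn–Fenn–Wendle = 10
Best Wendle to Yarm: Wendle–Hale–Yarm costing 10
Total via Wendle: 10 + 10 = 20 min.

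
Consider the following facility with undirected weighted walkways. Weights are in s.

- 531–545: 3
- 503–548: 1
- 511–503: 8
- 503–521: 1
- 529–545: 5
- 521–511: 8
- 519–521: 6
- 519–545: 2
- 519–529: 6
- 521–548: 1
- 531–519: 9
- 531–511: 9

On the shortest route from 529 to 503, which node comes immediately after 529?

519

Enumerating some paths:
529 - 545 - 519 - 521 - 548 - 503: 5+2+6+1+1 = 15
529 - 545 - 519 - 521 - 503: 5+2+6+1 = 14
529 - 519 - 521 - 548 - 503: 6+6+1+1 = 14
529 - 519 - 521 - 503: 6+6+1 = 13
Cheapest is 529 - 519 - 521 - 503 at 13 s.
So from 529 the first move is to 519.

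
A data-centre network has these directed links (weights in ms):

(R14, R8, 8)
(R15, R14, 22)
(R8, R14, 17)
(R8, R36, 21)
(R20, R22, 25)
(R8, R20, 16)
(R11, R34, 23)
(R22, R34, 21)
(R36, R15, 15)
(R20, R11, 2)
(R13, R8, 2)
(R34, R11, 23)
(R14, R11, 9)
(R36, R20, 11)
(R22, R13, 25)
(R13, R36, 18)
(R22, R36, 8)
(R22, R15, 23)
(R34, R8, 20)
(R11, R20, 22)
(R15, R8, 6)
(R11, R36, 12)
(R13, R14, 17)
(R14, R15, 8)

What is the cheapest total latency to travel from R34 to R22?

61 ms

Candidate routes:
R34 → R8 → R20 → R22: 20+16+25 = 61
R34 → R11 → R20 → R22: 23+22+25 = 70
R34 → R11 → R36 → R20 → R22: 23+12+11+25 = 71
R34 → R8 → R36 → R20 → R22: 20+21+11+25 = 77
Cheapest is R34 → R8 → R20 → R22 at 61 ms.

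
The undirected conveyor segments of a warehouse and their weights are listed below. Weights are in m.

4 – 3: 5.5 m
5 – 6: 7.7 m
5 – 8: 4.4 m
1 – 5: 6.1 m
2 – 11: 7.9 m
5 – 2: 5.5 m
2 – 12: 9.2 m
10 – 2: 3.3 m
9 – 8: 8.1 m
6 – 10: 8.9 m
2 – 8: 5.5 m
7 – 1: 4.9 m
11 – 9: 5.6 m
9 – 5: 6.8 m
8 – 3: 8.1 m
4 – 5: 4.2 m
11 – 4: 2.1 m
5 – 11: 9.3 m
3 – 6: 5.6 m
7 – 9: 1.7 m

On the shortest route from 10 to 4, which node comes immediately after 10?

Enumerating some paths:
10–2–11–4: 3.3+7.9+2.1 = 13.3
10–2–5–4: 3.3+5.5+4.2 = 13
10–6–3–4: 8.9+5.6+5.5 = 20
10–2–8–5–4: 3.3+5.5+4.4+4.2 = 17.4
The minimum is 13 m via 10–2–5–4.
So from 10 the first move is to 2.

2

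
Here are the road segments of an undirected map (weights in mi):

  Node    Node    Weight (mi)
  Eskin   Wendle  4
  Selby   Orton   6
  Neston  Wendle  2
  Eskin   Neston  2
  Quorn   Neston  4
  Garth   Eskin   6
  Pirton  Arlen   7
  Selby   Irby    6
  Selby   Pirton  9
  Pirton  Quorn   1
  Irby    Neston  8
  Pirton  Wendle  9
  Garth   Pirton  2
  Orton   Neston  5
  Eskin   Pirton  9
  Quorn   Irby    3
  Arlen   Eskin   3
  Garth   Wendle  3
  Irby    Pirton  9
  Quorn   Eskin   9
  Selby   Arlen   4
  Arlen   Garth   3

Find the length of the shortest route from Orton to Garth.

Candidate routes:
Orton–Neston–Quorn–Pirton–Garth: 5+4+1+2 = 12
Orton–Neston–Wendle–Garth: 5+2+3 = 10
Orton–Neston–Eskin–Garth: 5+2+6 = 13
Orton–Neston–Eskin–Arlen–Garth: 5+2+3+3 = 13
The minimum is 10 mi via Orton–Neston–Wendle–Garth.

10 mi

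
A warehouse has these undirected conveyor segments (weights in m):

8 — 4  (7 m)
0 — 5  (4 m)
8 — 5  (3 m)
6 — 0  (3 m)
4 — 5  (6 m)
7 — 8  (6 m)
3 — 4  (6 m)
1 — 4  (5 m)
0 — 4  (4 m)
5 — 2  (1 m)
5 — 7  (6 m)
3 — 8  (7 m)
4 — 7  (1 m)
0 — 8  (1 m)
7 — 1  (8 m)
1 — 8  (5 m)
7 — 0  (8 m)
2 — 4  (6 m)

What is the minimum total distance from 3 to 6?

11 m

Running Dijkstra from 3:
3: 0
4: 6  (via 3)
7: 7  (via 4)
8: 7  (via 3)
0: 8  (via 8)
5: 10  (via 8)
1: 11  (via 4)
2: 11  (via 5)
6: 11  (via 0)
Shortest route: 3 → 8 → 0 → 6 = 11 m.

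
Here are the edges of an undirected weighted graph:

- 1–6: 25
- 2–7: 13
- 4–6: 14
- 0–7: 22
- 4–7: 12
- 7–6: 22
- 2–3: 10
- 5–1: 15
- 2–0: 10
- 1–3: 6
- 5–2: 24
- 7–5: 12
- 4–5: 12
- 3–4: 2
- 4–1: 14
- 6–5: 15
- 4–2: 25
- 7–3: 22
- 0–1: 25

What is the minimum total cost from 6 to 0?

Enumerating some paths:
6 - 7 - 0: 22+22 = 44
6 - 7 - 2 - 0: 22+13+10 = 45
6 - 4 - 3 - 2 - 0: 14+2+10+10 = 36
The minimum is 36 via 6 - 4 - 3 - 2 - 0.

36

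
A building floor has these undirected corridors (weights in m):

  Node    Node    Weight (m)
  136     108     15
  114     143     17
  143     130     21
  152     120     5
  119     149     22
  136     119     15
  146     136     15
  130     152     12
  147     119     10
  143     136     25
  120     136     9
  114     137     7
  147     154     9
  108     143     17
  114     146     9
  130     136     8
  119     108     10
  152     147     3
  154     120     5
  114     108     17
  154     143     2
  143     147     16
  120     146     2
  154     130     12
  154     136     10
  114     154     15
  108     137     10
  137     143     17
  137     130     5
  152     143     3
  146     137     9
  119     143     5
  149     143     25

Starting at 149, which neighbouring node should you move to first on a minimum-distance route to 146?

Compare a few routes:
149 → 143 → 154 → 120 → 146: 25+2+5+2 = 34
149 → 143 → 152 → 120 → 146: 25+3+5+2 = 35
The minimum is 34 m via 149 → 143 → 154 → 120 → 146.
So from 149 the first move is to 143.

143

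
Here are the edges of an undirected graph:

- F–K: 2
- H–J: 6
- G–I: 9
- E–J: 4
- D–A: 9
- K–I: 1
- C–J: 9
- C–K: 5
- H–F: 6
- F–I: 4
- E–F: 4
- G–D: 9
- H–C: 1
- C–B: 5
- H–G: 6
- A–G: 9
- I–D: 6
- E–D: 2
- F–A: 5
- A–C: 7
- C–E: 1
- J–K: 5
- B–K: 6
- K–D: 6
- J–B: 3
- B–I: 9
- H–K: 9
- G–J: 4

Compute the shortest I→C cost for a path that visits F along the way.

8

Shortest I→F: I–K–F = 3
Shortest F→C: F–E–C = 5
Total via F: 3 + 5 = 8.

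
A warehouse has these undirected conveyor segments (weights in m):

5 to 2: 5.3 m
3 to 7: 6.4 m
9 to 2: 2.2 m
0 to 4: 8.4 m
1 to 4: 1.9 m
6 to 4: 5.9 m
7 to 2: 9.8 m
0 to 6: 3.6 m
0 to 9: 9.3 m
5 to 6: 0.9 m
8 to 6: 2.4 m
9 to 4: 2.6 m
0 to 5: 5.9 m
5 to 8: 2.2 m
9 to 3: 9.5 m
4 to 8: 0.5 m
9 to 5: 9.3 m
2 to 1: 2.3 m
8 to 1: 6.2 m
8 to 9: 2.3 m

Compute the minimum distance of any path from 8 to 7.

14.3 m

Candidate routes:
8–9–2–7: 2.3+2.2+9.8 = 14.3
8–5–2–7: 2.2+5.3+9.8 = 17.3
8–4–1–2–7: 0.5+1.9+2.3+9.8 = 14.5
8–4–9–2–7: 0.5+2.6+2.2+9.8 = 15.1
The minimum is 14.3 m via 8–9–2–7.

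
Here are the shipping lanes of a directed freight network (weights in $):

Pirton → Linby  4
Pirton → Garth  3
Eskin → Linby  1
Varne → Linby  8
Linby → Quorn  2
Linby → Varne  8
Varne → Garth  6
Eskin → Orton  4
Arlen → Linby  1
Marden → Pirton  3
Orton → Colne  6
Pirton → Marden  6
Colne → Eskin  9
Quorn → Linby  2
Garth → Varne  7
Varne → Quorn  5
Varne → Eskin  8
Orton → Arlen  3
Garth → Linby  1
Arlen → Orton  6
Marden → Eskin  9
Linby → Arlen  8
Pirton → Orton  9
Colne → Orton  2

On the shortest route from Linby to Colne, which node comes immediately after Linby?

Compare a few routes:
Linby → Varne → Eskin → Orton → Colne: 8+8+4+6 = 26
Linby → Arlen → Orton → Colne: 8+6+6 = 20
The minimum is $20 via Linby → Arlen → Orton → Colne.
So from Linby the first move is to Arlen.

Arlen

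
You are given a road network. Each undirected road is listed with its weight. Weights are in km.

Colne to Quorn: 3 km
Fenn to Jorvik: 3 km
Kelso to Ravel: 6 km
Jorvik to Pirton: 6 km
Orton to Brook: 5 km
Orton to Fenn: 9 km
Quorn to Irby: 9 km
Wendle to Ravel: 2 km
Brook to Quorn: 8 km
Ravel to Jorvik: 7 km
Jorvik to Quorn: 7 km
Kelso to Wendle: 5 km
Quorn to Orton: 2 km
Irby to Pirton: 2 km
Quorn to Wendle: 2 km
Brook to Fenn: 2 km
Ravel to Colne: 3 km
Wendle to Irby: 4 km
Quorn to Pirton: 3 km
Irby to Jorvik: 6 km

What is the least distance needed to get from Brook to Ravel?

Candidate routes:
Brook–Fenn–Jorvik–Ravel: 2+3+7 = 12
Brook–Quorn–Wendle–Ravel: 8+2+2 = 12
Brook–Orton–Quorn–Wendle–Ravel: 5+2+2+2 = 11
The minimum is 11 km via Brook–Orton–Quorn–Wendle–Ravel.

11 km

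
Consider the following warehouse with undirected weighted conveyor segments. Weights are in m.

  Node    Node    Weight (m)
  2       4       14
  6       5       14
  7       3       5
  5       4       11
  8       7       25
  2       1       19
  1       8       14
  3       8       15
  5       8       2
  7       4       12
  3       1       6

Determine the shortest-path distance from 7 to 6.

36 m

Candidate routes:
7 → 3 → 1 → 8 → 5 → 6: 5+6+14+2+14 = 41
7 → 8 → 5 → 6: 25+2+14 = 41
7 → 4 → 5 → 6: 12+11+14 = 37
7 → 3 → 8 → 5 → 6: 5+15+2+14 = 36
The minimum is 36 m via 7 → 3 → 8 → 5 → 6.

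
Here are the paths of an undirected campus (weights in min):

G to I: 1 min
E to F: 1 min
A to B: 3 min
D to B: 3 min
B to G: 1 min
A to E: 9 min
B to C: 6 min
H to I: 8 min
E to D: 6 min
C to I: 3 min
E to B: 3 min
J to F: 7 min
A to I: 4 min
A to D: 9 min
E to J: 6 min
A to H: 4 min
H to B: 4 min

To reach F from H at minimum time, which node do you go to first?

B

Enumerating some paths:
H → B → E → F: 4+3+1 = 8
H → A → B → E → F: 4+3+3+1 = 11
H → A → I → G → B → E → F: 4+4+1+1+3+1 = 14
H → A → E → F: 4+9+1 = 14
The minimum is 8 min via H → B → E → F.
So from H the first move is to B.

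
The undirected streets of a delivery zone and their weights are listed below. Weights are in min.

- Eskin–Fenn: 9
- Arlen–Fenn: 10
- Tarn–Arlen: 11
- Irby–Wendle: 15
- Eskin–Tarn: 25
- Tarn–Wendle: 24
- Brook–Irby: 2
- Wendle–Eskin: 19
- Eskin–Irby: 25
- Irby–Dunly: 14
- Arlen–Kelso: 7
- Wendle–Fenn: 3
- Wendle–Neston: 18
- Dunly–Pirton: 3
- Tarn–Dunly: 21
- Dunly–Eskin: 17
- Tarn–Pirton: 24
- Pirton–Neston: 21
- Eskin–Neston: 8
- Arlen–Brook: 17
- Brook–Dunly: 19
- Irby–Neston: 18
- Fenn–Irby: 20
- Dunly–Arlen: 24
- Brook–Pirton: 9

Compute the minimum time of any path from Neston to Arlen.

27 min

Enumerating some paths:
Neston - Wendle - Fenn - Arlen: 18+3+10 = 31
Neston - Eskin - Fenn - Arlen: 8+9+10 = 27
Neston - Eskin - Wendle - Fenn - Arlen: 8+19+3+10 = 40
Neston - Irby - Brook - Arlen: 18+2+17 = 37
The minimum is 27 min via Neston - Eskin - Fenn - Arlen.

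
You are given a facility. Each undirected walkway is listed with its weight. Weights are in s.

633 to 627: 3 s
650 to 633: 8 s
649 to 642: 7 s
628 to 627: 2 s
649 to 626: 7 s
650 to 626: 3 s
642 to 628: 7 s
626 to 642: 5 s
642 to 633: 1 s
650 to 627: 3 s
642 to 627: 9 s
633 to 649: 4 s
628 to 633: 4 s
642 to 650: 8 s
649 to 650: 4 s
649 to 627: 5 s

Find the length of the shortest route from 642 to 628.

5 s

Shortest distances from 642:
642: 0
633: 1  (via 642)
627: 4  (via 633)
626: 5  (via 642)
649: 5  (via 633)
628: 5  (via 633)
Shortest route: 642–633–628 = 5 s.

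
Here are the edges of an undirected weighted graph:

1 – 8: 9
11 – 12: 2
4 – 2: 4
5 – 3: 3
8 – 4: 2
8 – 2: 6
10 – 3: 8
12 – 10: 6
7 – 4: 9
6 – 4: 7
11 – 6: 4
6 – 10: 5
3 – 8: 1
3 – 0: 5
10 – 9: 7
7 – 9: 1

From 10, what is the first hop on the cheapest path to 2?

3

Compare a few routes:
10 → 6 → 4 → 2: 5+7+4 = 16
10 → 6 → 4 → 8 → 2: 5+7+2+6 = 20
10 → 3 → 8 → 2: 8+1+6 = 15
The minimum is 15 via 10 → 3 → 8 → 2.
So from 10 the first move is to 3.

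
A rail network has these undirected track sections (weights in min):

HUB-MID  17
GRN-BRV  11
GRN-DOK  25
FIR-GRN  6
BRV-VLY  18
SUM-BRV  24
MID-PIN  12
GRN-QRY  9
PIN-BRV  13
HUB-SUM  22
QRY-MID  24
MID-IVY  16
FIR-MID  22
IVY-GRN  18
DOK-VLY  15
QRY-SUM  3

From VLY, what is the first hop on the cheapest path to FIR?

BRV

Candidate routes:
VLY–BRV–GRN–FIR: 18+11+6 = 35
VLY–BRV–SUM–QRY–GRN–FIR: 18+24+3+9+6 = 60
VLY–BRV–PIN–MID–FIR: 18+13+12+22 = 65
VLY–DOK–GRN–FIR: 15+25+6 = 46
Cheapest is VLY–BRV–GRN–FIR at 35 min.
So from VLY the first move is to BRV.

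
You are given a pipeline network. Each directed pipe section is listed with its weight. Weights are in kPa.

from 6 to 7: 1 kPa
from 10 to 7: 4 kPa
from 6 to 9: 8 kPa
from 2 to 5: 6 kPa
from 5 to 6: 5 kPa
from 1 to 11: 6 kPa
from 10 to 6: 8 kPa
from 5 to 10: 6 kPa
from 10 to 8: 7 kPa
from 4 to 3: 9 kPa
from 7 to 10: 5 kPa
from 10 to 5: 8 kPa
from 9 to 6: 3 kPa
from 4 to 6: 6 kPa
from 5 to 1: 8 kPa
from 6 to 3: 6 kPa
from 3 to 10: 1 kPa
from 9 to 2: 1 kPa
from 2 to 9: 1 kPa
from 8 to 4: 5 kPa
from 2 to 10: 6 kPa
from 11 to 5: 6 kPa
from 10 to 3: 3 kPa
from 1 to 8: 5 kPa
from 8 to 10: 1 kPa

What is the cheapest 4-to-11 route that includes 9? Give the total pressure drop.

35 kPa

Shortest 4→9: 4 → 6 → 9 = 14
Best 9 to 11: 9 → 2 → 5 → 1 → 11 costing 21
Total via 9: 14 + 21 = 35 kPa.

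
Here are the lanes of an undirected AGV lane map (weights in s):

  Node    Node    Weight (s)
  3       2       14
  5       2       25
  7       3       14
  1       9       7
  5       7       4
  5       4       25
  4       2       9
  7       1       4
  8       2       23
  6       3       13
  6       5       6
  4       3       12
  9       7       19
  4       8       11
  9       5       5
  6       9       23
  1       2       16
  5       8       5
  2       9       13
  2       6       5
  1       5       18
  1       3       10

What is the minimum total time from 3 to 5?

Running Dijkstra from 3:
3: 0
1: 10  (via 3)
4: 12  (via 3)
6: 13  (via 3)
2: 14  (via 3)
7: 14  (via 3)
9: 17  (via 1)
5: 18  (via 7)
Shortest route: 3–7–5 = 18 s.

18 s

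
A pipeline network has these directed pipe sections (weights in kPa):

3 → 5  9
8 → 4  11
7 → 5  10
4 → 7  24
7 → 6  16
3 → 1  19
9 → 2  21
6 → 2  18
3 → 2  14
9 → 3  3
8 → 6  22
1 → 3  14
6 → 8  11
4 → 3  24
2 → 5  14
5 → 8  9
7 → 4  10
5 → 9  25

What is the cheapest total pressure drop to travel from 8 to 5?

Candidate routes:
8 → 6 → 2 → 5: 22+18+14 = 54
8 → 4 → 3 → 2 → 5: 11+24+14+14 = 63
8 → 4 → 3 → 5: 11+24+9 = 44
8 → 4 → 7 → 5: 11+24+10 = 45
The minimum is 44 kPa via 8 → 4 → 3 → 5.

44 kPa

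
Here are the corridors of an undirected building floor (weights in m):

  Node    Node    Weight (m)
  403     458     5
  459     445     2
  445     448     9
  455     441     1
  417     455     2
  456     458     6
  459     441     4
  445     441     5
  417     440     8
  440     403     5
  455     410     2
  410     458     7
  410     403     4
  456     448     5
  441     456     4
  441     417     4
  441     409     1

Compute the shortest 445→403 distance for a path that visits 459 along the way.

13 m

Best 445 to 459: 445–459 costing 2
Best 459 to 403: 459–441–455–410–403 costing 11
Total via 459: 2 + 11 = 13 m.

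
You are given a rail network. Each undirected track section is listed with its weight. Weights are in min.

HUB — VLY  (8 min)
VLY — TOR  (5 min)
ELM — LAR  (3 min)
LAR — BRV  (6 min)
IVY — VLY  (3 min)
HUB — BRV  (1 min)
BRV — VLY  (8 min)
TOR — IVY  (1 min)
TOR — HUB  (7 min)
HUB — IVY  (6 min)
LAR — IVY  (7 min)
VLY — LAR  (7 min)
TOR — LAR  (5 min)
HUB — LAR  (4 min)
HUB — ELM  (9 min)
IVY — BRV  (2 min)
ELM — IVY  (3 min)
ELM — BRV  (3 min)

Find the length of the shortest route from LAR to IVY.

6 min

Shortest distances from LAR:
LAR: 0
ELM: 3  (via LAR)
HUB: 4  (via LAR)
TOR: 5  (via LAR)
BRV: 5  (via HUB)
IVY: 6  (via ELM)
Shortest route: LAR–ELM–IVY = 6 min.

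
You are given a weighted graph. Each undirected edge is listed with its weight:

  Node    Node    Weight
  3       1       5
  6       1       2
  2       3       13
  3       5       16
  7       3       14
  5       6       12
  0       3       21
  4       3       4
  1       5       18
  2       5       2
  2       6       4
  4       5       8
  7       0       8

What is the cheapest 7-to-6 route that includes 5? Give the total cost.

32

Best 7 to 5: 7–3–4–5 costing 26
Shortest 5→6: 5–2–6 = 6
Total via 5: 26 + 6 = 32.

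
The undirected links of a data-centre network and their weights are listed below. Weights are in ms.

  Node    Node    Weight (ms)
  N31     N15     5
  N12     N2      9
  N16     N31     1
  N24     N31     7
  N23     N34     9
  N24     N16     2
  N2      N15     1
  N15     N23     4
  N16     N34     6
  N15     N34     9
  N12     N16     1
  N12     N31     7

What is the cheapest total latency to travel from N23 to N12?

Candidate routes:
N23 - N34 - N16 - N12: 9+6+1 = 16
N23 - N15 - N31 - N12: 4+5+7 = 16
N23 - N15 - N31 - N16 - N12: 4+5+1+1 = 11
N23 - N15 - N2 - N12: 4+1+9 = 14
Cheapest is N23 - N15 - N31 - N16 - N12 at 11 ms.

11 ms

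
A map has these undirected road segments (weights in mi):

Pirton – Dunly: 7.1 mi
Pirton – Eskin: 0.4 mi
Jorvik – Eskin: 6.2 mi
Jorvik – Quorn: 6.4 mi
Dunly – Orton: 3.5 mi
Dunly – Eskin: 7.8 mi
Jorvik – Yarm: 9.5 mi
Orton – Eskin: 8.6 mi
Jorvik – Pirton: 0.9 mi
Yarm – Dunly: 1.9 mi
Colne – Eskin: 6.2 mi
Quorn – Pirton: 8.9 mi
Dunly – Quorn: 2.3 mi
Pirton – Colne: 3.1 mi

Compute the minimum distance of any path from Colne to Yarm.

12.1 mi

Running Dijkstra from Colne:
Colne: 0
Pirton: 3.1  (via Colne)
Eskin: 3.5  (via Pirton)
Jorvik: 4  (via Pirton)
Dunly: 10.2  (via Pirton)
Quorn: 10.4  (via Jorvik)
Orton: 12.1  (via Eskin)
Yarm: 12.1  (via Dunly)
Shortest route: Colne–Pirton–Dunly–Yarm = 12.1 mi.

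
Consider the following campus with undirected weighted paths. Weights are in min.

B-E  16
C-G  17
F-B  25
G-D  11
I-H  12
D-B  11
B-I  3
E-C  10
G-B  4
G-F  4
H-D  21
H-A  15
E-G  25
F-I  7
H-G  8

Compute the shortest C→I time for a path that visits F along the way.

Shortest C→F: C–G–F = 21
Shortest F→I: F–I = 7
Total via F: 21 + 7 = 28 min.

28 min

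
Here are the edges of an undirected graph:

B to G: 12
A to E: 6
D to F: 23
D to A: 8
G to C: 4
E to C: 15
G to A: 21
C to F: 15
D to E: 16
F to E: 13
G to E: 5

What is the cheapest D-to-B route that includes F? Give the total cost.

53

Shortest D→F: D–F = 23
Shortest F→B: F–E–G–B = 30
Total via F: 23 + 30 = 53.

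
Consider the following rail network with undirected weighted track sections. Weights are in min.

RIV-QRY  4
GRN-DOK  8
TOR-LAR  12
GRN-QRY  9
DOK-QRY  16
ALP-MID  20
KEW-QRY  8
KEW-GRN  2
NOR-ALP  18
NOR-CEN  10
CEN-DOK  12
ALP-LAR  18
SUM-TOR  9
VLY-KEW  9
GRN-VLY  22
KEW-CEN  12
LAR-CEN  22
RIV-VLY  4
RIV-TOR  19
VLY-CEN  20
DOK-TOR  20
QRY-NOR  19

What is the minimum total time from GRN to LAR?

36 min

Shortest distances from GRN:
GRN: 0
KEW: 2  (via GRN)
DOK: 8  (via GRN)
QRY: 9  (via GRN)
VLY: 11  (via KEW)
RIV: 13  (via QRY)
CEN: 14  (via KEW)
NOR: 24  (via CEN)
TOR: 28  (via DOK)
LAR: 36  (via CEN)
Shortest route: GRN → KEW → CEN → LAR = 36 min.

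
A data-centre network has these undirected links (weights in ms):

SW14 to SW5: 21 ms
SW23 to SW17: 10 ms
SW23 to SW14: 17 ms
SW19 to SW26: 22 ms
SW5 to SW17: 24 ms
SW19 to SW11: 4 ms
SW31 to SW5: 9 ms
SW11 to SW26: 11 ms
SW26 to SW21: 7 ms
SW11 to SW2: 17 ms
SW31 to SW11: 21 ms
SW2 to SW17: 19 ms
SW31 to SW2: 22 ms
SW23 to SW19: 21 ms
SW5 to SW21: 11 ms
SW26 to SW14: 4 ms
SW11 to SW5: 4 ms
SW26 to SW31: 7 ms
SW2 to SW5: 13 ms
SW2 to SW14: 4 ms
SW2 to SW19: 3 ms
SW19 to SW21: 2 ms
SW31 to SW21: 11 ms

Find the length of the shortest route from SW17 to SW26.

27 ms

Running Dijkstra from SW17:
SW17: 0
SW23: 10  (via SW17)
SW2: 19  (via SW17)
SW19: 22  (via SW2)
SW14: 23  (via SW2)
SW5: 24  (via SW17)
SW21: 24  (via SW19)
SW11: 26  (via SW19)
SW26: 27  (via SW14)
Shortest route: SW17–SW2–SW14–SW26 = 27 ms.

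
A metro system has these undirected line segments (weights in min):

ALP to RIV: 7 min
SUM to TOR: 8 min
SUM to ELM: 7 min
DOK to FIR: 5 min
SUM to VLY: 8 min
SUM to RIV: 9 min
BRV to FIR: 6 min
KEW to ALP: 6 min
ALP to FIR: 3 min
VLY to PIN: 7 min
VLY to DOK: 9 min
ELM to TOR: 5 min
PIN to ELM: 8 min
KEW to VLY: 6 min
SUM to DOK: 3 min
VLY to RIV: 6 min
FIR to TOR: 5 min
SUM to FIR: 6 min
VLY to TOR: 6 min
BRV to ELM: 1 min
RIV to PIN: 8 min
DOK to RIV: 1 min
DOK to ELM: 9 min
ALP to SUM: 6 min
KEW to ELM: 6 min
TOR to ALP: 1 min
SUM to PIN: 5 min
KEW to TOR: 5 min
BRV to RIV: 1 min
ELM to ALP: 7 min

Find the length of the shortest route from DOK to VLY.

Enumerating some paths:
DOK - RIV - VLY: 1+6 = 7
DOK - VLY: 9 = 9
DOK - SUM - VLY: 3+8 = 11
The minimum is 7 min via DOK - RIV - VLY.

7 min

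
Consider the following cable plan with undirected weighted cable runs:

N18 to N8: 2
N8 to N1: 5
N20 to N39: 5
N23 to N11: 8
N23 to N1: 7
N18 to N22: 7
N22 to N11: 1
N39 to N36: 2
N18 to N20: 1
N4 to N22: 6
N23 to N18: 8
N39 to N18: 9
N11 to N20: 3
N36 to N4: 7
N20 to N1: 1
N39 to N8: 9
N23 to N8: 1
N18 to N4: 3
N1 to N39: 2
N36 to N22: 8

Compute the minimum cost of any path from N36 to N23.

Compare a few routes:
N36 - N39 - N1 - N20 - N18 - N8 - N23: 2+2+1+1+2+1 = 9
N36 - N39 - N1 - N23: 2+2+7 = 11
N36 - N39 - N1 - N8 - N23: 2+2+5+1 = 10
Cheapest is N36 - N39 - N1 - N20 - N18 - N8 - N23 at 9.

9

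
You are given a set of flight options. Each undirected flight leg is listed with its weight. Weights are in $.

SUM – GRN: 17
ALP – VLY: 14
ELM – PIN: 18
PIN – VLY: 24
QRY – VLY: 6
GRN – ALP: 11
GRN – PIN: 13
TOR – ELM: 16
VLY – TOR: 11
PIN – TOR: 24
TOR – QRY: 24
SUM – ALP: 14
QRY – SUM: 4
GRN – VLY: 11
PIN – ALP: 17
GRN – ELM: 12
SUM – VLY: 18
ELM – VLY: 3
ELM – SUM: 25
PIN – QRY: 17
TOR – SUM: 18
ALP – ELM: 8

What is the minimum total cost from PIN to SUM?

Compare a few routes:
PIN - GRN - SUM: 13+17 = 30
PIN - QRY - SUM: 17+4 = 21
The minimum is $21 via PIN - QRY - SUM.

$21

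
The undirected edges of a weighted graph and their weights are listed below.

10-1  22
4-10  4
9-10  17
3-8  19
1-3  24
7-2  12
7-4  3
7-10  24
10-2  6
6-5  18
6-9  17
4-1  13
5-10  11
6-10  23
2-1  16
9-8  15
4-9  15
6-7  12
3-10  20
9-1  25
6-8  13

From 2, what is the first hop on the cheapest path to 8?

7

Candidate routes:
2 → 7 → 6 → 8: 12+12+13 = 37
2 → 10 → 9 → 8: 6+17+15 = 38
Cheapest is 2 → 7 → 6 → 8 at 37.
So from 2 the first move is to 7.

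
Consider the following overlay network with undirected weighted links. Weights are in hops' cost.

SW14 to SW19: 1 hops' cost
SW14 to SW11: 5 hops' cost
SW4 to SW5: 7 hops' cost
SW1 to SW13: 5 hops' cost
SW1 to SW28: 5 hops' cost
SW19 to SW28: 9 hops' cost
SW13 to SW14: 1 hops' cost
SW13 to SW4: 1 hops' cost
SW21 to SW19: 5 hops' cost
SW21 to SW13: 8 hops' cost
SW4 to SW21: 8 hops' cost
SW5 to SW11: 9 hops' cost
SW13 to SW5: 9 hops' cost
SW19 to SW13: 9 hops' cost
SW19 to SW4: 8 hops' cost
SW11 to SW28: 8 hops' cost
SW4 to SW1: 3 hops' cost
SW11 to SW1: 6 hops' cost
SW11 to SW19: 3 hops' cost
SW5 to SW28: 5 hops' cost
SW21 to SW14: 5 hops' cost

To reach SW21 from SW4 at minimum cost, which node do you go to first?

SW13

Candidate routes:
SW4–SW21: 8 = 8
SW4–SW13–SW14–SW21: 1+1+5 = 7
SW4–SW13–SW14–SW19–SW21: 1+1+1+5 = 8
Cheapest is SW4–SW13–SW14–SW21 at 7 hops' cost.
So from SW4 the first move is to SW13.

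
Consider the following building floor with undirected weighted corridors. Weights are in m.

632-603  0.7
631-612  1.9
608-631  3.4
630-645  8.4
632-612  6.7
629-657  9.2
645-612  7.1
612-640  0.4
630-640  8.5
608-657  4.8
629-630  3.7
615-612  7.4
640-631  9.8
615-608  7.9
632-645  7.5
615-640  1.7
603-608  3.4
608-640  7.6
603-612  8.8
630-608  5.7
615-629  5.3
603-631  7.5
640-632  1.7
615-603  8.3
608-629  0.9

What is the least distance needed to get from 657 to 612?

Settle nodes by increasing distance from 657:
657: 0
608: 4.8  (via 657)
629: 5.7  (via 608)
631: 8.2  (via 608)
603: 8.2  (via 608)
632: 8.9  (via 603)
630: 9.4  (via 629)
612: 10.1  (via 631)
Shortest route: 657–608–631–612 = 10.1 m.

10.1 m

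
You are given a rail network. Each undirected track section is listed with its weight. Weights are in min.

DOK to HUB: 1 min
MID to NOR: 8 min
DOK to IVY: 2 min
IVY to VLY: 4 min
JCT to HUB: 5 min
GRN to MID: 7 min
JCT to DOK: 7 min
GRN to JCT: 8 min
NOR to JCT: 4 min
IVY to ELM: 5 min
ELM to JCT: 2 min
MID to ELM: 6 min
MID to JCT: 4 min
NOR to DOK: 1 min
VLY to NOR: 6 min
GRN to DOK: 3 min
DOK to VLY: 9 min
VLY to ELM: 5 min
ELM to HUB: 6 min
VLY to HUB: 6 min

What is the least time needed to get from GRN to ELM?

10 min

Shortest distances from GRN:
GRN: 0
DOK: 3  (via GRN)
NOR: 4  (via DOK)
HUB: 4  (via DOK)
IVY: 5  (via DOK)
MID: 7  (via GRN)
JCT: 8  (via GRN)
VLY: 9  (via IVY)
ELM: 10  (via HUB)
Shortest route: GRN → DOK → HUB → ELM = 10 min.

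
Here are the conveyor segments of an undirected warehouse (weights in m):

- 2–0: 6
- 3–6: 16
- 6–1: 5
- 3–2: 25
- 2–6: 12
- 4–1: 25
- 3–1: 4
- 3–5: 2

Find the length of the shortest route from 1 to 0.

23 m

Enumerating some paths:
1–6–2–0: 5+12+6 = 23
1–3–2–0: 4+25+6 = 35
Cheapest is 1–6–2–0 at 23 m.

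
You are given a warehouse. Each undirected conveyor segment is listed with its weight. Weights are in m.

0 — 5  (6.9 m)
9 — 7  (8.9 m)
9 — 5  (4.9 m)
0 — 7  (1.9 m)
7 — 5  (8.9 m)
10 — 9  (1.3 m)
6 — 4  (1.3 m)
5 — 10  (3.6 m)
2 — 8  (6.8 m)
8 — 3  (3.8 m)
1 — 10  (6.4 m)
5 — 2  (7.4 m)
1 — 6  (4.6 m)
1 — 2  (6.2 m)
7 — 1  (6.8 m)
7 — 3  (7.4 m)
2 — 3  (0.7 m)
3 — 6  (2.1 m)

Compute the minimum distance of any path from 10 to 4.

12.3 m

Shortest distances from 10:
10: 0
9: 1.3  (via 10)
5: 3.6  (via 10)
1: 6.4  (via 10)
7: 10.2  (via 9)
0: 10.5  (via 5)
2: 11  (via 5)
6: 11  (via 1)
3: 11.7  (via 2)
4: 12.3  (via 6)
Shortest route: 10–1–6–4 = 12.3 m.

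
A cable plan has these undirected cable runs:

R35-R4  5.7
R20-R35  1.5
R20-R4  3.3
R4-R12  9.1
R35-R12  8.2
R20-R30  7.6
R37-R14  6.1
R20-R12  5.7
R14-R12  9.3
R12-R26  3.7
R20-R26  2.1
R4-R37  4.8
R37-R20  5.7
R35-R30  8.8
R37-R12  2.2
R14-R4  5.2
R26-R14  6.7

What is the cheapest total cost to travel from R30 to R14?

Compare a few routes:
R30 - R20 - R4 - R14: 7.6+3.3+5.2 = 16.1
R30 - R35 - R20 - R4 - R14: 8.8+1.5+3.3+5.2 = 18.8
R30 - R35 - R20 - R26 - R14: 8.8+1.5+2.1+6.7 = 19.1
R30 - R20 - R26 - R14: 7.6+2.1+6.7 = 16.4
Cheapest is R30 - R20 - R4 - R14 at 16.1.

16.1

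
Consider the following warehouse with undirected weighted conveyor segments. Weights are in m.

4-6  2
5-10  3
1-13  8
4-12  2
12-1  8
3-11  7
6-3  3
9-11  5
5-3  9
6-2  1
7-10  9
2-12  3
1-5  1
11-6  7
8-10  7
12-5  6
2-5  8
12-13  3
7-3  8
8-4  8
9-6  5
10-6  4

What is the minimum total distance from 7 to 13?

Shortest distances from 7:
7: 0
3: 8  (via 7)
10: 9  (via 7)
6: 11  (via 3)
2: 12  (via 6)
5: 12  (via 10)
1: 13  (via 5)
4: 13  (via 6)
11: 15  (via 3)
12: 15  (via 2)
8: 16  (via 10)
9: 16  (via 6)
13: 18  (via 12)
Shortest route: 7–3–6–2–12–13 = 18 m.

18 m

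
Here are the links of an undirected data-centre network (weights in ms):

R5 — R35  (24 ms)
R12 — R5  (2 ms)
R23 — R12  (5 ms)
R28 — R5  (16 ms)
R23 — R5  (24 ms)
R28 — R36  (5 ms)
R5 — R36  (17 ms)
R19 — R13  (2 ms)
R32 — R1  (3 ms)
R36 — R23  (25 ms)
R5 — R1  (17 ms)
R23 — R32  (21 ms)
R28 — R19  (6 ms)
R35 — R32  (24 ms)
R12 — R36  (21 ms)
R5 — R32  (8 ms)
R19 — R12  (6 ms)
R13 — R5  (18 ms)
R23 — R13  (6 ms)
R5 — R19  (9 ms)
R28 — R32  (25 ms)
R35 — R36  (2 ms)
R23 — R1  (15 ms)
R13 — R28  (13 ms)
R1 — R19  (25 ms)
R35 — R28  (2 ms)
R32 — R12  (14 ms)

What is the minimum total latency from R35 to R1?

Compare a few routes:
R35–R28–R5–R32–R1: 2+16+8+3 = 29
R35–R36–R5–R32–R1: 2+17+8+3 = 30
R35–R32–R1: 24+3 = 27
R35–R28–R19–R5–R32–R1: 2+6+9+8+3 = 28
The minimum is 27 ms via R35–R32–R1.

27 ms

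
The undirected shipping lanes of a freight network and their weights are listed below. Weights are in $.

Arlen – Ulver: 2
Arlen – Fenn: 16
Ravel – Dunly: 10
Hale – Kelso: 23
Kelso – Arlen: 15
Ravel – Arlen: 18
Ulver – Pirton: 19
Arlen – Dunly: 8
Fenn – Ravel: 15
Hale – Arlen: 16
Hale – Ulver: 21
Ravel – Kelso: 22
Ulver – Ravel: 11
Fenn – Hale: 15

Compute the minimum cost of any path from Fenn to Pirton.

$37

Candidate routes:
Fenn–Arlen–Ulver–Pirton: 16+2+19 = 37
Fenn–Ravel–Ulver–Pirton: 15+11+19 = 45
Fenn–Hale–Arlen–Ulver–Pirton: 15+16+2+19 = 52
Fenn–Ravel–Arlen–Ulver–Pirton: 15+18+2+19 = 54
Cheapest is Fenn–Arlen–Ulver–Pirton at $37.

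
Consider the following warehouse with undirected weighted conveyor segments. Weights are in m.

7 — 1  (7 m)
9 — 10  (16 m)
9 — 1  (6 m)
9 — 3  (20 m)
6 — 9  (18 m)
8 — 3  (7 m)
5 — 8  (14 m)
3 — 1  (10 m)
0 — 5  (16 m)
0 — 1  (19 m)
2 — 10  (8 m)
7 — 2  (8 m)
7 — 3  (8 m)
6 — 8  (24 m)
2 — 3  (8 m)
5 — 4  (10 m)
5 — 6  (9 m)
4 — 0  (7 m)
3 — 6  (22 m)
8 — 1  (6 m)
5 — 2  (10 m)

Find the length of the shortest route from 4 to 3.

Settle nodes by increasing distance from 4:
4: 0
0: 7  (via 4)
5: 10  (via 4)
6: 19  (via 5)
2: 20  (via 5)
8: 24  (via 5)
1: 26  (via 0)
3: 28  (via 2)
Shortest route: 4 → 5 → 2 → 3 = 28 m.

28 m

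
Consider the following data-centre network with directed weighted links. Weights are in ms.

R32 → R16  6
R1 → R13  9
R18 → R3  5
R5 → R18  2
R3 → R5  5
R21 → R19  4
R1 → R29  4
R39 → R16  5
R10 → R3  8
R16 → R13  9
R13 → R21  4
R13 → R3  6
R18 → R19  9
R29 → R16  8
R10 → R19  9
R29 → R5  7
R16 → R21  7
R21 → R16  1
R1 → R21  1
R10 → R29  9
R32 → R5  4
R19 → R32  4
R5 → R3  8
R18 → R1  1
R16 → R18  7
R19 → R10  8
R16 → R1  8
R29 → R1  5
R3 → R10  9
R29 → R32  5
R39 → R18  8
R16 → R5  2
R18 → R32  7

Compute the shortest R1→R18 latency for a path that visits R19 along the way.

15 ms

Best R1 to R19: R1 → R21 → R19 costing 5
Best R19 to R18: R19 → R32 → R5 → R18 costing 10
Total via R19: 5 + 10 = 15 ms.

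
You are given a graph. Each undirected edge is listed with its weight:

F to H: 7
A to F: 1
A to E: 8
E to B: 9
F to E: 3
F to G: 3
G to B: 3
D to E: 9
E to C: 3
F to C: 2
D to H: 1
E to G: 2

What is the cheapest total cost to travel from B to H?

Compare a few routes:
B - G - E - F - H: 3+2+3+7 = 15
B - G - F - H: 3+3+7 = 13
B - G - E - D - H: 3+2+9+1 = 15
Cheapest is B - G - F - H at 13.

13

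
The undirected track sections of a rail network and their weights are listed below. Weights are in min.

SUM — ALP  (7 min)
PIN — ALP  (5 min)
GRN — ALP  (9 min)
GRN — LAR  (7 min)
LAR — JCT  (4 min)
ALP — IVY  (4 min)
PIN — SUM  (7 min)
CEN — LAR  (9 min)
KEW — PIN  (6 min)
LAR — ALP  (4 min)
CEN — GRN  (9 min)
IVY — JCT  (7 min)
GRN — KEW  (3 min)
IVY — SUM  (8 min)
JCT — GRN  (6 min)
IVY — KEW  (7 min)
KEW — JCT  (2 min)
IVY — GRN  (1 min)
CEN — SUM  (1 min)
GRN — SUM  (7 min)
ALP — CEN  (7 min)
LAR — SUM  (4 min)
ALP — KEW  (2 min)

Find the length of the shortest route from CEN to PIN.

Running Dijkstra from CEN:
CEN: 0
SUM: 1  (via CEN)
LAR: 5  (via SUM)
ALP: 7  (via CEN)
PIN: 8  (via SUM)
Shortest route: CEN → SUM → PIN = 8 min.

8 min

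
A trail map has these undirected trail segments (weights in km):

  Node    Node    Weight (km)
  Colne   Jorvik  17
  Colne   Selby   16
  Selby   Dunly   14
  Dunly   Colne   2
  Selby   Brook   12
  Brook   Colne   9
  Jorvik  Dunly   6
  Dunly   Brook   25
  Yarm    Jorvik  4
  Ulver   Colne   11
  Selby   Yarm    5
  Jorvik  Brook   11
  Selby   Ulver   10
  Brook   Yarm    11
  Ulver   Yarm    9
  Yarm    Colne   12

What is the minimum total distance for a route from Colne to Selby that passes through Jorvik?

Best Colne to Jorvik: Colne → Dunly → Jorvik costing 8
Best Jorvik to Selby: Jorvik → Yarm → Selby costing 9
Total via Jorvik: 8 + 9 = 17 km.

17 km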